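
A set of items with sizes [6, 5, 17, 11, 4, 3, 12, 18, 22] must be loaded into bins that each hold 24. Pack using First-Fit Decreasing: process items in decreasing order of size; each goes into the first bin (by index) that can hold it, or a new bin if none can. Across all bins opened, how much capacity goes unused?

22

Sorted descending: 22, 18, 17, 12, 11, 6, 5, 4, 3.
22 → bin 1 (remaining 2)
18 → bin 2 (remaining 6)
17 → bin 3 (remaining 7)
12 → bin 4 (remaining 12)
11 → bin 4 (remaining 1)
6 → bin 2 (remaining 0)
5 → bin 3 (remaining 2)
4 → bin 5 (remaining 20)
3 → bin 5 (remaining 17)
5 bins × 24 = 120; used 98; unused 22.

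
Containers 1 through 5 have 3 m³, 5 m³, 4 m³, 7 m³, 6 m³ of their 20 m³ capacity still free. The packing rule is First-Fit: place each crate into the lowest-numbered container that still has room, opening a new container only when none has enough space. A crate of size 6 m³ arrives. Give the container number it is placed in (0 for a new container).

Containers with room: container 4 (7 m³), container 5 (6 m³).
The first with room is container 4.

4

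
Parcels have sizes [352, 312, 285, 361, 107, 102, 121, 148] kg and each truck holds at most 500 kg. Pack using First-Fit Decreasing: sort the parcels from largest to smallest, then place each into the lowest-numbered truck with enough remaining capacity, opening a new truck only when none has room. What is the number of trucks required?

Sorted descending: 361, 352, 312, 285, 148, 121, 107, 102.
Put 361 kg in truck 1; 139 kg remain.
Put 352 kg in truck 2; 148 kg remain.
Put 312 kg in truck 3; 188 kg remain.
Put 285 kg in truck 4; 215 kg remain.
Put 148 kg in truck 2; 0 kg remain.
Put 121 kg in truck 1; 18 kg remain.
Put 107 kg in truck 3; 81 kg remain.
Put 102 kg in truck 4; 113 kg remain.
Final trucks: [361,121] [352,148] [312,107] [285,102].

4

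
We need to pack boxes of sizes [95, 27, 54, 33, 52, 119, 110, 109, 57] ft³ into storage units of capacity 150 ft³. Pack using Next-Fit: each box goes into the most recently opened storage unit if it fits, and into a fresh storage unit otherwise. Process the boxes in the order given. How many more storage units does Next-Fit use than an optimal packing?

Next-Fit: [95,27] [54,33,52] [119] [110] [109] [57] → 6 storage units.
Total size 656 ft³; any packing needs at least ⌈656/150⌉ = 5 storage units.
An optimal packing achieves that bound: [119,27] [110,33] [109] [95,54] [57,52] → 5 storage units.
Excess: 6 − 5 = 1.

1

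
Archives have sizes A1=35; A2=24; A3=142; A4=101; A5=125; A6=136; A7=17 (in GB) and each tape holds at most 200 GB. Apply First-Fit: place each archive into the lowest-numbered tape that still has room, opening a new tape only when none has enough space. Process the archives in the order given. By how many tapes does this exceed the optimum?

0

First-Fit: [35,24,101,17] [142] [125] [136] → 4 tapes.
4 archives exceed 100 GB (half the capacity), and no two of those can share a tape, so at least 4 tapes are needed.
So 4 is already optimal.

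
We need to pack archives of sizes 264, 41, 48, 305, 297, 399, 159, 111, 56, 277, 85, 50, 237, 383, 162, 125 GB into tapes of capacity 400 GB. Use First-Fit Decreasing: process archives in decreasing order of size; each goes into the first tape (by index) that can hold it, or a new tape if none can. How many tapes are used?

Sorted descending: 399, 383, 305, 297, 277, 264, 237, 162, 159, 125, 111, 85, 56, 50, 48, 41.
Put 399 GB in tape 1; 1 GB remain.
Put 383 GB in tape 2; 17 GB remain.
Put 305 GB in tape 3; 95 GB remain.
Put 297 GB in tape 4; 103 GB remain.
Put 277 GB in tape 5; 123 GB remain.
Put 264 GB in tape 6; 136 GB remain.
Put 237 GB in tape 7; 163 GB remain.
Put 162 GB in tape 7; 1 GB remain.
Put 159 GB in tape 8; 241 GB remain.
Put 125 GB in tape 6; 11 GB remain.
Put 111 GB in tape 5; 12 GB remain.
Put 85 GB in tape 3; 10 GB remain.
Put 56 GB in tape 4; 47 GB remain.
Put 50 GB in tape 8; 191 GB remain.
Put 48 GB in tape 8; 143 GB remain.
Put 41 GB in tape 4; 6 GB remain.

8 tapes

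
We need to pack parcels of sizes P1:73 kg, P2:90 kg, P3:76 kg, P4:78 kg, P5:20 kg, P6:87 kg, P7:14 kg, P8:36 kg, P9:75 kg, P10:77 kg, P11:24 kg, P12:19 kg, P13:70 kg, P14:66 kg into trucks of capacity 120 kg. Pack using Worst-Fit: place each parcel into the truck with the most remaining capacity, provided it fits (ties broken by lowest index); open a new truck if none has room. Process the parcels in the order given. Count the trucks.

P1 (73 kg) → truck 1 (remaining 47 kg)
P2 (90 kg) → truck 2 (remaining 30 kg)
P3 (76 kg) → truck 3 (remaining 44 kg)
P4 (78 kg) → truck 4 (remaining 42 kg)
P5 (20 kg) → truck 1 (remaining 27 kg)
P6 (87 kg) → truck 5 (remaining 33 kg)
P7 (14 kg) → truck 3 (remaining 30 kg)
P8 (36 kg) → truck 4 (remaining 6 kg)
P9 (75 kg) → truck 6 (remaining 45 kg)
P10 (77 kg) → truck 7 (remaining 43 kg)
P11 (24 kg) → truck 6 (remaining 21 kg)
P12 (19 kg) → truck 7 (remaining 24 kg)
P13 (70 kg) → truck 8 (remaining 50 kg)
P14 (66 kg) → truck 9 (remaining 54 kg)
Final trucks: [73,20] [90] [76,14] [78,36] [87] [75,24] [77,19] [70] [66].

9 trucks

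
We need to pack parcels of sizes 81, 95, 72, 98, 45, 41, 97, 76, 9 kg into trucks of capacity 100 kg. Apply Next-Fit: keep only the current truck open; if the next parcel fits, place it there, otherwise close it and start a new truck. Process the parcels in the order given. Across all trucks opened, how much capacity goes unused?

86

Put 81 kg in truck 1; 19 kg remain.
Put 95 kg in truck 2; 5 kg remain.
Put 72 kg in truck 3; 28 kg remain.
Put 98 kg in truck 4; 2 kg remain.
Put 45 kg in truck 5; 55 kg remain.
Put 41 kg in truck 5; 14 kg remain.
Put 97 kg in truck 6; 3 kg remain.
Put 76 kg in truck 7; 24 kg remain.
Put 9 kg in truck 7; 15 kg remain.
7 trucks × 100 kg = 700 kg; used 614 kg; unused 86 kg.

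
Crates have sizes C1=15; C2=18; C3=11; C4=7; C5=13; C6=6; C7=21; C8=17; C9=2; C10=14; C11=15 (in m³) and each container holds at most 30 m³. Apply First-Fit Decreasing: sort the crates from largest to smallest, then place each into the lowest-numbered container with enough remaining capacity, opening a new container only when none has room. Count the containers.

Sorted descending: 21, 18, 17, 15, 15, 14, 13, 11, 7, 6, 2.
21 m³ → container 1 (remaining 9 m³)
18 m³ → container 2 (remaining 12 m³)
17 m³ → container 3 (remaining 13 m³)
15 m³ → container 4 (remaining 15 m³)
15 m³ → container 4 (remaining 0 m³)
14 m³ → container 5 (remaining 16 m³)
13 m³ → container 3 (remaining 0 m³)
11 m³ → container 2 (remaining 1 m³)
7 m³ → container 1 (remaining 2 m³)
6 m³ → container 5 (remaining 10 m³)
2 m³ → container 1 (remaining 0 m³)

5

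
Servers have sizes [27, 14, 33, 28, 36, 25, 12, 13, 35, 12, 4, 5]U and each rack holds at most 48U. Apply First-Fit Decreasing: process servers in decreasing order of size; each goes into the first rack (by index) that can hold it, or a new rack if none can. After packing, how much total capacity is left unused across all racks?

44

Sorted descending: 36, 35, 33, 28, 27, 25, 14, 13, 12, 12, 5, 4.
Put 36U in rack 1; 12U remain.
Put 35U in rack 2; 13U remain.
Put 33U in rack 3; 15U remain.
Put 28U in rack 4; 20U remain.
Put 27U in rack 5; 21U remain.
Put 25U in rack 6; 23U remain.
Put 14U in rack 3; 1U remain.
Put 13U in rack 2; 0U remain.
Put 12U in rack 1; 0U remain.
Put 12U in rack 4; 8U remain.
Put 5U in rack 4; 3U remain.
Put 4U in rack 5; 17U remain.
6 racks × 48U = 288U; used 244U; unused 44U.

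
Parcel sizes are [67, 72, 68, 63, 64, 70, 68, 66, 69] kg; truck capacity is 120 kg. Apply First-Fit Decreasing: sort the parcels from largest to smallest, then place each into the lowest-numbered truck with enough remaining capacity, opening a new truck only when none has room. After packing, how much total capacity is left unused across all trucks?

Sorted descending: 72, 70, 69, 68, 68, 67, 66, 64, 63.
72 kg → truck 1 (remaining 48 kg)
70 kg → truck 2 (remaining 50 kg)
69 kg → truck 3 (remaining 51 kg)
68 kg → truck 4 (remaining 52 kg)
68 kg → truck 5 (remaining 52 kg)
67 kg → truck 6 (remaining 53 kg)
66 kg → truck 7 (remaining 54 kg)
64 kg → truck 8 (remaining 56 kg)
63 kg → truck 9 (remaining 57 kg)
9 trucks × 120 kg = 1080 kg; used 607 kg; unused 473 kg.

473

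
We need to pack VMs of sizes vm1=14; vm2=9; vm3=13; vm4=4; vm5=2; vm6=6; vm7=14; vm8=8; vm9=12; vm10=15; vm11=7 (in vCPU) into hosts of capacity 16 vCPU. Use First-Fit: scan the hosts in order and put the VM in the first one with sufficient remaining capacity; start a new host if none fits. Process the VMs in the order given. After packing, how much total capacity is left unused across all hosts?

24

vm1 (14 vCPU) → host 1 (remaining 2 vCPU)
vm2 (9 vCPU) → host 2 (remaining 7 vCPU)
vm3 (13 vCPU) → host 3 (remaining 3 vCPU)
vm4 (4 vCPU) → host 2 (remaining 3 vCPU)
vm5 (2 vCPU) → host 1 (remaining 0 vCPU)
vm6 (6 vCPU) → host 4 (remaining 10 vCPU)
vm7 (14 vCPU) → host 5 (remaining 2 vCPU)
vm8 (8 vCPU) → host 4 (remaining 2 vCPU)
vm9 (12 vCPU) → host 6 (remaining 4 vCPU)
vm10 (15 vCPU) → host 7 (remaining 1 vCPU)
vm11 (7 vCPU) → host 8 (remaining 9 vCPU)
8 hosts × 16 vCPU = 128 vCPU; used 104 vCPU; unused 24 vCPU.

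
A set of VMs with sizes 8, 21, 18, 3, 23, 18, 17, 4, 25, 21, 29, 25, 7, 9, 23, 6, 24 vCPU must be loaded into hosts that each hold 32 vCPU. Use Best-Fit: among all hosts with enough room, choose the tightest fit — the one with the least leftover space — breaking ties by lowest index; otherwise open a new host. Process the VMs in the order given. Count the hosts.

Put 8 vCPU in host 1; 24 vCPU remain.
Put 21 vCPU in host 1; 3 vCPU remain.
Put 18 vCPU in host 2; 14 vCPU remain.
Put 3 vCPU in host 1; 0 vCPU remain.
Put 23 vCPU in host 3; 9 vCPU remain.
Put 18 vCPU in host 4; 14 vCPU remain.
Put 17 vCPU in host 5; 15 vCPU remain.
Put 4 vCPU in host 3; 5 vCPU remain.
Put 25 vCPU in host 6; 7 vCPU remain.
Put 21 vCPU in host 7; 11 vCPU remain.
Put 29 vCPU in host 8; 3 vCPU remain.
Put 25 vCPU in host 9; 7 vCPU remain.
Put 7 vCPU in host 6; 0 vCPU remain.
Put 9 vCPU in host 7; 2 vCPU remain.
Put 23 vCPU in host 10; 9 vCPU remain.
Put 6 vCPU in host 9; 1 vCPU remain.
Put 24 vCPU in host 11; 8 vCPU remain.
Final hosts: [8,21,3] [18] [23,4] [18] [17] [25,7] [21,9] [29] [25,6] [23] [24].

11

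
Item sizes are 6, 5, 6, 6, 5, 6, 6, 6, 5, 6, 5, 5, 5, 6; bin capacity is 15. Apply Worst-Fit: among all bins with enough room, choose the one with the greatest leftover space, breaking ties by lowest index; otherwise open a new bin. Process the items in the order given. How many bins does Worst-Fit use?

7

bin 1: place 6, 9 left
bin 1: place 5, 4 left
bin 2: place 6, 9 left
bin 2: place 6, 3 left
bin 3: place 5, 10 left
bin 3: place 6, 4 left
bin 4: place 6, 9 left
bin 4: place 6, 3 left
bin 5: place 5, 10 left
bin 5: place 6, 4 left
bin 6: place 5, 10 left
bin 6: place 5, 5 left
bin 6: place 5, 0 left
bin 7: place 6, 9 left
Final bins: [6,5] [6,6] [5,6] [6,6] [5,6] [5,5,5] [6].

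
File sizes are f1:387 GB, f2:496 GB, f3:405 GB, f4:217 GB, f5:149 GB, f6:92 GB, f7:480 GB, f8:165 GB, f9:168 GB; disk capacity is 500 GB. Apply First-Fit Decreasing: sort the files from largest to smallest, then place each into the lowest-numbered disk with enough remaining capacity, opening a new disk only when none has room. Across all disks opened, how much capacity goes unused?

441

Sorted descending: 496, 480, 405, 387, 217, 168, 165, 149, 92.
496 GB → disk 1 (remaining 4 GB)
480 GB → disk 2 (remaining 20 GB)
405 GB → disk 3 (remaining 95 GB)
387 GB → disk 4 (remaining 113 GB)
217 GB → disk 5 (remaining 283 GB)
168 GB → disk 5 (remaining 115 GB)
165 GB → disk 6 (remaining 335 GB)
149 GB → disk 6 (remaining 186 GB)
92 GB → disk 3 (remaining 3 GB)
6 disks × 500 GB = 3000 GB; used 2559 GB; unused 441 GB.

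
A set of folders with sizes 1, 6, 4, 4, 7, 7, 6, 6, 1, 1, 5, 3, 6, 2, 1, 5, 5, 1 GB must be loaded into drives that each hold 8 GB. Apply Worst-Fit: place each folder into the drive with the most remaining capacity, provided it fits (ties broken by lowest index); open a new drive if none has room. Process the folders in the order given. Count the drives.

drive 1: place 1 GB, 7 GB left
drive 1: place 6 GB, 1 GB left
drive 2: place 4 GB, 4 GB left
drive 2: place 4 GB, 0 GB left
drive 3: place 7 GB, 1 GB left
drive 4: place 7 GB, 1 GB left
drive 5: place 6 GB, 2 GB left
drive 6: place 6 GB, 2 GB left
drive 5: place 1 GB, 1 GB left
drive 6: place 1 GB, 1 GB left
drive 7: place 5 GB, 3 GB left
drive 7: place 3 GB, 0 GB left
drive 8: place 6 GB, 2 GB left
drive 8: place 2 GB, 0 GB left
drive 1: place 1 GB, 0 GB left
drive 9: place 5 GB, 3 GB left
drive 10: place 5 GB, 3 GB left
drive 9: place 1 GB, 2 GB left
Final drives: [1,6,1] [4,4] [7] [7] [6,1] [6,1] [5,3] [6,2] [5,1] [5].

10 drives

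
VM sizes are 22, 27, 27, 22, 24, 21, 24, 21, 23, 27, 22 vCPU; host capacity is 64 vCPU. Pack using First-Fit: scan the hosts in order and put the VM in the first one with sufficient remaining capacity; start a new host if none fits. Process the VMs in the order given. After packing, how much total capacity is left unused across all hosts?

124

host 1: place 22 vCPU, 42 vCPU left
host 1: place 27 vCPU, 15 vCPU left
host 2: place 27 vCPU, 37 vCPU left
host 2: place 22 vCPU, 15 vCPU left
host 3: place 24 vCPU, 40 vCPU left
host 3: place 21 vCPU, 19 vCPU left
host 4: place 24 vCPU, 40 vCPU left
host 4: place 21 vCPU, 19 vCPU left
host 5: place 23 vCPU, 41 vCPU left
host 5: place 27 vCPU, 14 vCPU left
host 6: place 22 vCPU, 42 vCPU left
6 hosts × 64 vCPU = 384 vCPU; used 260 vCPU; unused 124 vCPU.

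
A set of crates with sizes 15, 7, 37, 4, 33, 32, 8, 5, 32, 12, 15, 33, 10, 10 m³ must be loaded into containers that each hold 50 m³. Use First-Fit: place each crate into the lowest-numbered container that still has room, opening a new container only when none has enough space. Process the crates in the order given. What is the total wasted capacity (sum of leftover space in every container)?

15 m³ → container 1 (remaining 35 m³)
7 m³ → container 1 (remaining 28 m³)
37 m³ → container 2 (remaining 13 m³)
4 m³ → container 1 (remaining 24 m³)
33 m³ → container 3 (remaining 17 m³)
32 m³ → container 4 (remaining 18 m³)
8 m³ → container 1 (remaining 16 m³)
5 m³ → container 1 (remaining 11 m³)
32 m³ → container 5 (remaining 18 m³)
12 m³ → container 2 (remaining 1 m³)
15 m³ → container 3 (remaining 2 m³)
33 m³ → container 6 (remaining 17 m³)
10 m³ → container 1 (remaining 1 m³)
10 m³ → container 4 (remaining 8 m³)
6 containers × 50 m³ = 300 m³; used 253 m³; unused 47 m³.

47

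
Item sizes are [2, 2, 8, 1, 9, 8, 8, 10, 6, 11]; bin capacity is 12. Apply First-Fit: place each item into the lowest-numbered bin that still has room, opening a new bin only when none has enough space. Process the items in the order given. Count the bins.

7 bins

2 → bin 1 (remaining 10)
2 → bin 1 (remaining 8)
8 → bin 1 (remaining 0)
1 → bin 2 (remaining 11)
9 → bin 2 (remaining 2)
8 → bin 3 (remaining 4)
8 → bin 4 (remaining 4)
10 → bin 5 (remaining 2)
6 → bin 6 (remaining 6)
11 → bin 7 (remaining 1)
Final bins: [2,2,8] [1,9] [8] [8] [10] [6] [11].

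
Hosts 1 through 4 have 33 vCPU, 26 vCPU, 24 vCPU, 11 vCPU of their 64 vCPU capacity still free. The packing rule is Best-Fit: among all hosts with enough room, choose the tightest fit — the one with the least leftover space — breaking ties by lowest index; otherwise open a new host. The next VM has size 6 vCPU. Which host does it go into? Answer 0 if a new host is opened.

4

Hosts with room: host 1 (33 vCPU), host 2 (26 vCPU), host 3 (24 vCPU), host 4 (11 vCPU).
Tightest fit is host 4 with 11 vCPU free.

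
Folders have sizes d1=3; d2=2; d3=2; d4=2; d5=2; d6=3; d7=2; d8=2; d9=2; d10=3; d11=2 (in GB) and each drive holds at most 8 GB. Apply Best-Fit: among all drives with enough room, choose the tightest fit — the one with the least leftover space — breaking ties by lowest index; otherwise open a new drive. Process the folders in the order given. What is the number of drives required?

4

Put d1 (3 GB) in drive 1; 5 GB remain.
Put d2 (2 GB) in drive 1; 3 GB remain.
Put d3 (2 GB) in drive 1; 1 GB remain.
Put d4 (2 GB) in drive 2; 6 GB remain.
Put d5 (2 GB) in drive 2; 4 GB remain.
Put d6 (3 GB) in drive 2; 1 GB remain.
Put d7 (2 GB) in drive 3; 6 GB remain.
Put d8 (2 GB) in drive 3; 4 GB remain.
Put d9 (2 GB) in drive 3; 2 GB remain.
Put d10 (3 GB) in drive 4; 5 GB remain.
Put d11 (2 GB) in drive 3; 0 GB remain.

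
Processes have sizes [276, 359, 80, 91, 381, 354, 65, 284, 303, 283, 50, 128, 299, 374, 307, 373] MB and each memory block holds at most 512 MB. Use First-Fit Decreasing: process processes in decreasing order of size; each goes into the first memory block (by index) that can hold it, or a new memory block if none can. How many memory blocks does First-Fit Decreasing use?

Sorted descending: 381, 374, 373, 359, 354, 307, 303, 299, 284, 283, 276, 128, 91, 80, 65, 50.
memory block 1: place 381 MB, 131 MB left
memory block 2: place 374 MB, 138 MB left
memory block 3: place 373 MB, 139 MB left
memory block 4: place 359 MB, 153 MB left
memory block 5: place 354 MB, 158 MB left
memory block 6: place 307 MB, 205 MB left
memory block 7: place 303 MB, 209 MB left
memory block 8: place 299 MB, 213 MB left
memory block 9: place 284 MB, 228 MB left
memory block 10: place 283 MB, 229 MB left
memory block 11: place 276 MB, 236 MB left
memory block 1: place 128 MB, 3 MB left
memory block 2: place 91 MB, 47 MB left
memory block 3: place 80 MB, 59 MB left
memory block 4: place 65 MB, 88 MB left
memory block 3: place 50 MB, 9 MB left
Final memory blocks: [381,128] [374,91] [373,80,50] [359,65] [354] [307] [303] [299] [284] [283] [276].

11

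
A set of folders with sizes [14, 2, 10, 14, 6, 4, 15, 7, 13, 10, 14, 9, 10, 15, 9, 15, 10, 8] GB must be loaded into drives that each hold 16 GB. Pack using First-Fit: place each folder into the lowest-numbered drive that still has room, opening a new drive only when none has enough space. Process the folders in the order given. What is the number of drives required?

15

Put 14 GB in drive 1; 2 GB remain.
Put 2 GB in drive 1; 0 GB remain.
Put 10 GB in drive 2; 6 GB remain.
Put 14 GB in drive 3; 2 GB remain.
Put 6 GB in drive 2; 0 GB remain.
Put 4 GB in drive 4; 12 GB remain.
Put 15 GB in drive 5; 1 GB remain.
Put 7 GB in drive 4; 5 GB remain.
Put 13 GB in drive 6; 3 GB remain.
Put 10 GB in drive 7; 6 GB remain.
Put 14 GB in drive 8; 2 GB remain.
Put 9 GB in drive 9; 7 GB remain.
Put 10 GB in drive 10; 6 GB remain.
Put 15 GB in drive 11; 1 GB remain.
Put 9 GB in drive 12; 7 GB remain.
Put 15 GB in drive 13; 1 GB remain.
Put 10 GB in drive 14; 6 GB remain.
Put 8 GB in drive 15; 8 GB remain.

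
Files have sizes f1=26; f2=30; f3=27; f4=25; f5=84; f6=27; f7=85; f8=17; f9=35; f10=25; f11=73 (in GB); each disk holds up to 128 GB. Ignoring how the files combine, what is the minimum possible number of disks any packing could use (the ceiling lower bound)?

Total size = 26 + 30 + 27 + 25 + 84 + 27 + 85 + 17 + 35 + 25 + 73 = 454 GB.
⌈454 / 128⌉ = 4.

4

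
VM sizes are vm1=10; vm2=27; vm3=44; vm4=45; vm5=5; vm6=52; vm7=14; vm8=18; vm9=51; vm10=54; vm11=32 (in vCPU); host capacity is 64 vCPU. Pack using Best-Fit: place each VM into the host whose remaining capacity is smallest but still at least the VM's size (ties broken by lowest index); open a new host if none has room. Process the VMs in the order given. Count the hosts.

7

Put vm1 (10 vCPU) in host 1; 54 vCPU remain.
Put vm2 (27 vCPU) in host 1; 27 vCPU remain.
Put vm3 (44 vCPU) in host 2; 20 vCPU remain.
Put vm4 (45 vCPU) in host 3; 19 vCPU remain.
Put vm5 (5 vCPU) in host 3; 14 vCPU remain.
Put vm6 (52 vCPU) in host 4; 12 vCPU remain.
Put vm7 (14 vCPU) in host 3; 0 vCPU remain.
Put vm8 (18 vCPU) in host 2; 2 vCPU remain.
Put vm9 (51 vCPU) in host 5; 13 vCPU remain.
Put vm10 (54 vCPU) in host 6; 10 vCPU remain.
Put vm11 (32 vCPU) in host 7; 32 vCPU remain.
Final hosts: [10,27] [44,18] [45,5,14] [52] [51] [54] [32].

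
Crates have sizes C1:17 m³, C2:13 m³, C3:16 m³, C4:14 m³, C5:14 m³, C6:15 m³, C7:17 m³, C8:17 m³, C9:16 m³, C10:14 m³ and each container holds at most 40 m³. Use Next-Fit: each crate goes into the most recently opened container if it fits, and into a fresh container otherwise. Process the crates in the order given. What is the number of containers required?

5 containers

container 1: place C1 (17 m³), 23 m³ left
container 1: place C2 (13 m³), 10 m³ left
container 2: place C3 (16 m³), 24 m³ left
container 2: place C4 (14 m³), 10 m³ left
container 3: place C5 (14 m³), 26 m³ left
container 3: place C6 (15 m³), 11 m³ left
container 4: place C7 (17 m³), 23 m³ left
container 4: place C8 (17 m³), 6 m³ left
container 5: place C9 (16 m³), 24 m³ left
container 5: place C10 (14 m³), 10 m³ left
Final containers: [17,13] [16,14] [14,15] [17,17] [16,14].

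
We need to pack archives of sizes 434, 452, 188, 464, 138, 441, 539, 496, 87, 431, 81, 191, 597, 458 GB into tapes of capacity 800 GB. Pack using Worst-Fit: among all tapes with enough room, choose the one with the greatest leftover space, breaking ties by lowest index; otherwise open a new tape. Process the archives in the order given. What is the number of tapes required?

Put 434 GB in tape 1; 366 GB remain.
Put 452 GB in tape 2; 348 GB remain.
Put 188 GB in tape 1; 178 GB remain.
Put 464 GB in tape 3; 336 GB remain.
Put 138 GB in tape 2; 210 GB remain.
Put 441 GB in tape 4; 359 GB remain.
Put 539 GB in tape 5; 261 GB remain.
Put 496 GB in tape 6; 304 GB remain.
Put 87 GB in tape 4; 272 GB remain.
Put 431 GB in tape 7; 369 GB remain.
Put 81 GB in tape 7; 288 GB remain.
Put 191 GB in tape 3; 145 GB remain.
Put 597 GB in tape 8; 203 GB remain.
Put 458 GB in tape 9; 342 GB remain.

9 tapes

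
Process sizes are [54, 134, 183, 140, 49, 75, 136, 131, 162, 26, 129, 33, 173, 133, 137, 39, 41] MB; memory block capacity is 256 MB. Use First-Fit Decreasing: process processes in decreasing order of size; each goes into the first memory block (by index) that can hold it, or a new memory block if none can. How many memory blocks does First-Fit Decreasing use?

10

Sorted descending: 183, 173, 162, 140, 137, 136, 134, 133, 131, 129, 75, 54, 49, 41, 39, 33, 26.
memory block 1: place 183 MB, 73 MB left
memory block 2: place 173 MB, 83 MB left
memory block 3: place 162 MB, 94 MB left
memory block 4: place 140 MB, 116 MB left
memory block 5: place 137 MB, 119 MB left
memory block 6: place 136 MB, 120 MB left
memory block 7: place 134 MB, 122 MB left
memory block 8: place 133 MB, 123 MB left
memory block 9: place 131 MB, 125 MB left
memory block 10: place 129 MB, 127 MB left
memory block 2: place 75 MB, 8 MB left
memory block 1: place 54 MB, 19 MB left
memory block 3: place 49 MB, 45 MB left
memory block 3: place 41 MB, 4 MB left
memory block 4: place 39 MB, 77 MB left
memory block 4: place 33 MB, 44 MB left
memory block 4: place 26 MB, 18 MB left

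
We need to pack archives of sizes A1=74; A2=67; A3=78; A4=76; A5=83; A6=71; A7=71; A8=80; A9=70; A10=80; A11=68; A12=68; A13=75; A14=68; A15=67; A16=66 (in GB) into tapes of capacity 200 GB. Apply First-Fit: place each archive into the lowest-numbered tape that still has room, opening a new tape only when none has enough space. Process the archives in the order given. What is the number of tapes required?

tape 1: place A1 (74 GB), 126 GB left
tape 1: place A2 (67 GB), 59 GB left
tape 2: place A3 (78 GB), 122 GB left
tape 2: place A4 (76 GB), 46 GB left
tape 3: place A5 (83 GB), 117 GB left
tape 3: place A6 (71 GB), 46 GB left
tape 4: place A7 (71 GB), 129 GB left
tape 4: place A8 (80 GB), 49 GB left
tape 5: place A9 (70 GB), 130 GB left
tape 5: place A10 (80 GB), 50 GB left
tape 6: place A11 (68 GB), 132 GB left
tape 6: place A12 (68 GB), 64 GB left
tape 7: place A13 (75 GB), 125 GB left
tape 7: place A14 (68 GB), 57 GB left
tape 8: place A15 (67 GB), 133 GB left
tape 8: place A16 (66 GB), 67 GB left
Final tapes: [74,67] [78,76] [83,71] [71,80] [70,80] [68,68] [75,68] [67,66].

8 tapes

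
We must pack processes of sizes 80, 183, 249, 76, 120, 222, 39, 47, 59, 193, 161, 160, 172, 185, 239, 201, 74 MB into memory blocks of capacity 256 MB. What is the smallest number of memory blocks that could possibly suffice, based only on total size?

Total size = 80 + 183 + 249 + 76 + 120 + 222 + 39 + 47 + 59 + 193 + 161 + 160 + 172 + 185 + 239 + 201 + 74 = 2460 MB.
⌈2460 / 256⌉ = 10.

10 memory blocks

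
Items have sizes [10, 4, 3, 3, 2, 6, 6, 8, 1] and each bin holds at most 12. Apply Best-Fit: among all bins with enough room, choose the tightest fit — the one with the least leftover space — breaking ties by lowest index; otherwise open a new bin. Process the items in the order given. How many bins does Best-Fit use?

10 → bin 1 (remaining 2)
4 → bin 2 (remaining 8)
3 → bin 2 (remaining 5)
3 → bin 2 (remaining 2)
2 → bin 1 (remaining 0)
6 → bin 3 (remaining 6)
6 → bin 3 (remaining 0)
8 → bin 4 (remaining 4)
1 → bin 2 (remaining 1)

4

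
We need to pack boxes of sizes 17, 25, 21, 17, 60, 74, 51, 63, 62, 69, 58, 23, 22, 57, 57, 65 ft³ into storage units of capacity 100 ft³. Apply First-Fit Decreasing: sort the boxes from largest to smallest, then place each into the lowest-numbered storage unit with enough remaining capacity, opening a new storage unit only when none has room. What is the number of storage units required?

Sorted descending: 74, 69, 65, 63, 62, 60, 58, 57, 57, 51, 25, 23, 22, 21, 17, 17.
Put 74 ft³ in storage unit 1; 26 ft³ remain.
Put 69 ft³ in storage unit 2; 31 ft³ remain.
Put 65 ft³ in storage unit 3; 35 ft³ remain.
Put 63 ft³ in storage unit 4; 37 ft³ remain.
Put 62 ft³ in storage unit 5; 38 ft³ remain.
Put 60 ft³ in storage unit 6; 40 ft³ remain.
Put 58 ft³ in storage unit 7; 42 ft³ remain.
Put 57 ft³ in storage unit 8; 43 ft³ remain.
Put 57 ft³ in storage unit 9; 43 ft³ remain.
Put 51 ft³ in storage unit 10; 49 ft³ remain.
Put 25 ft³ in storage unit 1; 1 ft³ remain.
Put 23 ft³ in storage unit 2; 8 ft³ remain.
Put 22 ft³ in storage unit 3; 13 ft³ remain.
Put 21 ft³ in storage unit 4; 16 ft³ remain.
Put 17 ft³ in storage unit 5; 21 ft³ remain.
Put 17 ft³ in storage unit 5; 4 ft³ remain.
Final storage units: [74,25] [69,23] [65,22] [63,21] [62,17,17] [60] [58] [57] [57] [51].

10 storage units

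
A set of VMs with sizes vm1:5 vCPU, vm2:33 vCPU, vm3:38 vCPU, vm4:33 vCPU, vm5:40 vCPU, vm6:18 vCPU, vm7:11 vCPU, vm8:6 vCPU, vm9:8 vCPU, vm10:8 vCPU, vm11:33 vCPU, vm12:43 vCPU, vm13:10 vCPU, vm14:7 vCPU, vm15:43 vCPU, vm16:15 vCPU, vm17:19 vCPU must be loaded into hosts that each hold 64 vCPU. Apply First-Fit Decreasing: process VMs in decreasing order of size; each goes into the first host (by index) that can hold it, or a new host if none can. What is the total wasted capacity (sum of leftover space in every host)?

78

Sorted descending: 43, 43, 40, 38, 33, 33, 33, 19, 18, 15, 11, 10, 8, 8, 7, 6, 5.
43 vCPU → host 1 (remaining 21 vCPU)
43 vCPU → host 2 (remaining 21 vCPU)
40 vCPU → host 3 (remaining 24 vCPU)
38 vCPU → host 4 (remaining 26 vCPU)
33 vCPU → host 5 (remaining 31 vCPU)
33 vCPU → host 6 (remaining 31 vCPU)
33 vCPU → host 7 (remaining 31 vCPU)
19 vCPU → host 1 (remaining 2 vCPU)
18 vCPU → host 2 (remaining 3 vCPU)
15 vCPU → host 3 (remaining 9 vCPU)
11 vCPU → host 4 (remaining 15 vCPU)
10 vCPU → host 4 (remaining 5 vCPU)
8 vCPU → host 3 (remaining 1 vCPU)
8 vCPU → host 5 (remaining 23 vCPU)
7 vCPU → host 5 (remaining 16 vCPU)
6 vCPU → host 5 (remaining 10 vCPU)
5 vCPU → host 4 (remaining 0 vCPU)
7 hosts × 64 vCPU = 448 vCPU; used 370 vCPU; unused 78 vCPU.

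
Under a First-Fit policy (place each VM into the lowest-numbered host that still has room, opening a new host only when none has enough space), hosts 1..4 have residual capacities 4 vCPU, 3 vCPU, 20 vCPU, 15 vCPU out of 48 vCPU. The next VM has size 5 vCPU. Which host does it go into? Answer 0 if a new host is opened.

3

Hosts with room: host 3 (20 vCPU), host 4 (15 vCPU).
The first with room is host 3.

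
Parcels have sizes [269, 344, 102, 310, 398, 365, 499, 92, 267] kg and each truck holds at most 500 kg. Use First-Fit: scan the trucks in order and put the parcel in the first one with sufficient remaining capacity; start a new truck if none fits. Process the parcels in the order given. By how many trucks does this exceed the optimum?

First-Fit: [269,102,92] [344] [310] [398] [365] [499] [267] → 7 trucks.
7 parcels exceed 250 kg (half the capacity), and no two of those can share a truck, so at least 7 trucks are needed.
So 7 is already optimal.

0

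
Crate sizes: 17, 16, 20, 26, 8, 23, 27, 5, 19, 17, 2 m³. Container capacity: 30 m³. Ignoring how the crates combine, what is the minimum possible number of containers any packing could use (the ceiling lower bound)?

Total size = 17 + 16 + 20 + 26 + 8 + 23 + 27 + 5 + 19 + 17 + 2 = 180 m³.
⌈180 / 30⌉ = 6.

6 containers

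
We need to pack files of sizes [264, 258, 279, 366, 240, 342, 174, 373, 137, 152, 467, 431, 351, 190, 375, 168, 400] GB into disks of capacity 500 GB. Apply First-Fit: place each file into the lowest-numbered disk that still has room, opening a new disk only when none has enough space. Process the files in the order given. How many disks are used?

264 GB → disk 1 (remaining 236 GB)
258 GB → disk 2 (remaining 242 GB)
279 GB → disk 3 (remaining 221 GB)
366 GB → disk 4 (remaining 134 GB)
240 GB → disk 2 (remaining 2 GB)
342 GB → disk 5 (remaining 158 GB)
174 GB → disk 1 (remaining 62 GB)
373 GB → disk 6 (remaining 127 GB)
137 GB → disk 3 (remaining 84 GB)
152 GB → disk 5 (remaining 6 GB)
467 GB → disk 7 (remaining 33 GB)
431 GB → disk 8 (remaining 69 GB)
351 GB → disk 9 (remaining 149 GB)
190 GB → disk 10 (remaining 310 GB)
375 GB → disk 11 (remaining 125 GB)
168 GB → disk 10 (remaining 142 GB)
400 GB → disk 12 (remaining 100 GB)
Final disks: [264,174] [258,240] [279,137] [366] [342,152] [373] [467] [431] [351] [190,168] [375] [400].

12 disks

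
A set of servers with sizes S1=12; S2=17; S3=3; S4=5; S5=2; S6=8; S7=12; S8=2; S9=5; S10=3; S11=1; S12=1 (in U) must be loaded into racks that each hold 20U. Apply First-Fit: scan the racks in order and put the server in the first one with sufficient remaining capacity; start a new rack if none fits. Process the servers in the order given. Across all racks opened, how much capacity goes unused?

S1 (12U) → rack 1 (remaining 8U)
S2 (17U) → rack 2 (remaining 3U)
S3 (3U) → rack 1 (remaining 5U)
S4 (5U) → rack 1 (remaining 0U)
S5 (2U) → rack 2 (remaining 1U)
S6 (8U) → rack 3 (remaining 12U)
S7 (12U) → rack 3 (remaining 0U)
S8 (2U) → rack 4 (remaining 18U)
S9 (5U) → rack 4 (remaining 13U)
S10 (3U) → rack 4 (remaining 10U)
S11 (1U) → rack 2 (remaining 0U)
S12 (1U) → rack 4 (remaining 9U)
4 racks × 20U = 80U; used 71U; unused 9U.

9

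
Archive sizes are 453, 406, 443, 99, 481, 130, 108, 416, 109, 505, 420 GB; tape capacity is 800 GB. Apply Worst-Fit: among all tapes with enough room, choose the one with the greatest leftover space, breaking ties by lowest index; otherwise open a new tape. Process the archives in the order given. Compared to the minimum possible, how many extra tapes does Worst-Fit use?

Worst-Fit: [453,108] [406,99] [443,130] [481] [416,109] [505] [420] → 7 tapes.
7 archives exceed 400 GB (half the capacity), and no two of those can share a tape, so at least 7 tapes are needed.
So 7 is already optimal.

0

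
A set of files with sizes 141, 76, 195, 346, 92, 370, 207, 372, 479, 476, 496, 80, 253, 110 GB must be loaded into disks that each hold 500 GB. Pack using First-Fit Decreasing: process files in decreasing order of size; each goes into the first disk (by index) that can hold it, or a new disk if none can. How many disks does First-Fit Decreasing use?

8 disks

Sorted descending: 496, 479, 476, 372, 370, 346, 253, 207, 195, 141, 110, 92, 80, 76.
disk 1: place 496 GB, 4 GB left
disk 2: place 479 GB, 21 GB left
disk 3: place 476 GB, 24 GB left
disk 4: place 372 GB, 128 GB left
disk 5: place 370 GB, 130 GB left
disk 6: place 346 GB, 154 GB left
disk 7: place 253 GB, 247 GB left
disk 7: place 207 GB, 40 GB left
disk 8: place 195 GB, 305 GB left
disk 6: place 141 GB, 13 GB left
disk 4: place 110 GB, 18 GB left
disk 5: place 92 GB, 38 GB left
disk 8: place 80 GB, 225 GB left
disk 8: place 76 GB, 149 GB left
Final disks: [496] [479] [476] [372,110] [370,92] [346,141] [253,207] [195,80,76].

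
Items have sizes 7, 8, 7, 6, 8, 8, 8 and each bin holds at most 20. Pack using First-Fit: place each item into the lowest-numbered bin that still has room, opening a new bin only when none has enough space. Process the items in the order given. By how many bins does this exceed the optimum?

1

First-Fit: [7,8] [7,6] [8,8] [8] → 4 bins.
Total size 52; any packing needs at least ⌈52/20⌉ = 3 bins.
An optimal packing achieves that bound: [8,8] [8,8] [7,7,6] → 3 bins.
Excess: 4 − 3 = 1.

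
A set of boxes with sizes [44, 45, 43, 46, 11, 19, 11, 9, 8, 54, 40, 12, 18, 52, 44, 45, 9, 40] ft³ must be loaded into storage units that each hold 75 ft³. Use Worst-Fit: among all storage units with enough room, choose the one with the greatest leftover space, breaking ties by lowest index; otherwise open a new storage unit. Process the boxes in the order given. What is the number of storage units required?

Put 44 ft³ in storage unit 1; 31 ft³ remain.
Put 45 ft³ in storage unit 2; 30 ft³ remain.
Put 43 ft³ in storage unit 3; 32 ft³ remain.
Put 46 ft³ in storage unit 4; 29 ft³ remain.
Put 11 ft³ in storage unit 3; 21 ft³ remain.
Put 19 ft³ in storage unit 1; 12 ft³ remain.
Put 11 ft³ in storage unit 2; 19 ft³ remain.
Put 9 ft³ in storage unit 4; 20 ft³ remain.
Put 8 ft³ in storage unit 3; 13 ft³ remain.
Put 54 ft³ in storage unit 5; 21 ft³ remain.
Put 40 ft³ in storage unit 6; 35 ft³ remain.
Put 12 ft³ in storage unit 6; 23 ft³ remain.
Put 18 ft³ in storage unit 6; 5 ft³ remain.
Put 52 ft³ in storage unit 7; 23 ft³ remain.
Put 44 ft³ in storage unit 8; 31 ft³ remain.
Put 45 ft³ in storage unit 9; 30 ft³ remain.
Put 9 ft³ in storage unit 8; 22 ft³ remain.
Put 40 ft³ in storage unit 10; 35 ft³ remain.

10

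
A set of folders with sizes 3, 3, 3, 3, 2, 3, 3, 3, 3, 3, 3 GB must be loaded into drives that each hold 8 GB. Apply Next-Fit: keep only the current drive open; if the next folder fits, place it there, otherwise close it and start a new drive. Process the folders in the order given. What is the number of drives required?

5 drives

Put 3 GB in drive 1; 5 GB remain.
Put 3 GB in drive 1; 2 GB remain.
Put 3 GB in drive 2; 5 GB remain.
Put 3 GB in drive 2; 2 GB remain.
Put 2 GB in drive 2; 0 GB remain.
Put 3 GB in drive 3; 5 GB remain.
Put 3 GB in drive 3; 2 GB remain.
Put 3 GB in drive 4; 5 GB remain.
Put 3 GB in drive 4; 2 GB remain.
Put 3 GB in drive 5; 5 GB remain.
Put 3 GB in drive 5; 2 GB remain.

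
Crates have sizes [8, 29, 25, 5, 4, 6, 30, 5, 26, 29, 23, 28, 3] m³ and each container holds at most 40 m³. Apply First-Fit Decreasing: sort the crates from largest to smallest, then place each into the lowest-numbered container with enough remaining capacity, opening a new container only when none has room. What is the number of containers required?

Sorted descending: 30, 29, 29, 28, 26, 25, 23, 8, 6, 5, 5, 4, 3.
container 1: place 30 m³, 10 m³ left
container 2: place 29 m³, 11 m³ left
container 3: place 29 m³, 11 m³ left
container 4: place 28 m³, 12 m³ left
container 5: place 26 m³, 14 m³ left
container 6: place 25 m³, 15 m³ left
container 7: place 23 m³, 17 m³ left
container 1: place 8 m³, 2 m³ left
container 2: place 6 m³, 5 m³ left
container 2: place 5 m³, 0 m³ left
container 3: place 5 m³, 6 m³ left
container 3: place 4 m³, 2 m³ left
container 4: place 3 m³, 9 m³ left

7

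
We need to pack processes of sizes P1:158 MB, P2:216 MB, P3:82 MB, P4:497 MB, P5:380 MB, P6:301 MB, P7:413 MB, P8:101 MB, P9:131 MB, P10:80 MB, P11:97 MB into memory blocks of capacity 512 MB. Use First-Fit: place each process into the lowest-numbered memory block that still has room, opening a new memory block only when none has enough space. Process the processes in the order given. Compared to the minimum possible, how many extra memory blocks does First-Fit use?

First-Fit: [158,216,82] [497] [380,101] [301,131,80] [413,97] → 5 memory blocks.
Total size 2456 MB; any packing needs at least ⌈2456/512⌉ = 5 memory blocks.
So 5 is already optimal.

0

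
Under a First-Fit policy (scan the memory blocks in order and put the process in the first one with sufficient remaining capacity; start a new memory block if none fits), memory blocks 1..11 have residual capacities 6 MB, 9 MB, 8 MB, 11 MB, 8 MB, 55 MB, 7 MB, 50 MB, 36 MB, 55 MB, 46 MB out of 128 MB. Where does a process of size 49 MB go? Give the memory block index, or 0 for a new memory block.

Memory blocks with room: memory block 6 (55 MB), memory block 8 (50 MB), memory block 10 (55 MB).
The first with room is memory block 6.

6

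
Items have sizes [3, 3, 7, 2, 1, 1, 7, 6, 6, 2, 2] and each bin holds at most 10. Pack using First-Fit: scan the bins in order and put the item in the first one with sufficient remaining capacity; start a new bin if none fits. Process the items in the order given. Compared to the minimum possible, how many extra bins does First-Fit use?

First-Fit: [3,3,2,1,1] [7,2] [7,2] [6] [6] → 5 bins.
Total size 40; any packing needs at least ⌈40/10⌉ = 4 bins.
An optimal packing achieves that bound: [7,3] [7,3] [6,2,2] [6,2,1,1] → 4 bins.
Excess: 5 − 4 = 1.

1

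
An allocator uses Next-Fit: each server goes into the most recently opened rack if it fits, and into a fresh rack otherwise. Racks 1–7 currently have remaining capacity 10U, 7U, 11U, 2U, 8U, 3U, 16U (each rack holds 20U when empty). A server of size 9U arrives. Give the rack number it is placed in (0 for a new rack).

7

Next-Fit only looks at rack 7, which has 16U free.
9U fits there.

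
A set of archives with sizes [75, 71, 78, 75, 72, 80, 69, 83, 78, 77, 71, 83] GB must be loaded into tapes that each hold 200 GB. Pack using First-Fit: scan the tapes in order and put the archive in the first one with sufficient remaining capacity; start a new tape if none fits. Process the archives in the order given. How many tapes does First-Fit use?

6 tapes

75 GB → tape 1 (remaining 125 GB)
71 GB → tape 1 (remaining 54 GB)
78 GB → tape 2 (remaining 122 GB)
75 GB → tape 2 (remaining 47 GB)
72 GB → tape 3 (remaining 128 GB)
80 GB → tape 3 (remaining 48 GB)
69 GB → tape 4 (remaining 131 GB)
83 GB → tape 4 (remaining 48 GB)
78 GB → tape 5 (remaining 122 GB)
77 GB → tape 5 (remaining 45 GB)
71 GB → tape 6 (remaining 129 GB)
83 GB → tape 6 (remaining 46 GB)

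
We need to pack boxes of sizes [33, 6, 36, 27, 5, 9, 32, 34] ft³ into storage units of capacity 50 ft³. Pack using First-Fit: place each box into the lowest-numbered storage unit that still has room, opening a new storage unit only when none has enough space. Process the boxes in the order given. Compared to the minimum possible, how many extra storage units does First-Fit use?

0

First-Fit: [33,6,5] [36,9] [27] [32] [34] → 5 storage units.
5 boxes exceed 25 ft³ (half the capacity), and no two of those can share a storage unit, so at least 5 storage units are needed.
So 5 is already optimal.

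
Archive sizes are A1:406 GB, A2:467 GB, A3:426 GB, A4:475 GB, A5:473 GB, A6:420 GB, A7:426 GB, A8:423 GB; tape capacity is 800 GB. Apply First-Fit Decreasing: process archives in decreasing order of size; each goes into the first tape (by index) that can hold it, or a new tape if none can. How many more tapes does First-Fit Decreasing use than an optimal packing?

0

First-Fit Decreasing: [475] [473] [467] [426] [426] [423] [420] [406] → 8 tapes.
8 archives exceed 400 GB (half the capacity), and no two of those can share a tape, so at least 8 tapes are needed.
So 8 is already optimal.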